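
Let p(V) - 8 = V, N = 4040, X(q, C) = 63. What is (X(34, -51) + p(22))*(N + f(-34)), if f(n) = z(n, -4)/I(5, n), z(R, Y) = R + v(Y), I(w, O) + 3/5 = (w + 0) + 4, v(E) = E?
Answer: 2627095/7 ≈ 3.7530e+5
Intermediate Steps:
p(V) = 8 + V
I(w, O) = 17/5 + w (I(w, O) = -⅗ + ((w + 0) + 4) = -⅗ + (w + 4) = -⅗ + (4 + w) = 17/5 + w)
z(R, Y) = R + Y
f(n) = -10/21 + 5*n/42 (f(n) = (n - 4)/(17/5 + 5) = (-4 + n)/(42/5) = (-4 + n)*(5/42) = -10/21 + 5*n/42)
(X(34, -51) + p(22))*(N + f(-34)) = (63 + (8 + 22))*(4040 + (-10/21 + (5/42)*(-34))) = (63 + 30)*(4040 + (-10/21 - 85/21)) = 93*(4040 - 95/21) = 93*(84745/21) = 2627095/7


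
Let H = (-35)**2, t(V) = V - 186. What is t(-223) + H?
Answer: 816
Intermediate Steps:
t(V) = -186 + V
H = 1225
t(-223) + H = (-186 - 223) + 1225 = -409 + 1225 = 816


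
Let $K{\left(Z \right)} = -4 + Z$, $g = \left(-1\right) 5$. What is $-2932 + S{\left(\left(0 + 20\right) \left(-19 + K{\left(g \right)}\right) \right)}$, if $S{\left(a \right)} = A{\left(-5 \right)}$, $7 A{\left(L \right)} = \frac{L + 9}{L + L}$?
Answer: $- \frac{102622}{35} \approx -2932.1$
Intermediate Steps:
$A{\left(L \right)} = \frac{9 + L}{14 L}$ ($A{\left(L \right)} = \frac{\left(L + 9\right) \frac{1}{L + L}}{7} = \frac{\left(9 + L\right) \frac{1}{2 L}}{7} = \frac{\frac{1}{2} \frac{1}{L} \left(9 + L\right)}{7} = \frac{9 + L}{14 L}$)
$g = -5$
$S{\left(a \right)} = - \frac{2}{35}$ ($S{\left(a \right)} = \frac{9 - 5}{14 \left(-5\right)} = \frac{1}{14} \left(- \frac{1}{5}\right) 4 = - \frac{2}{35}$)
$-2932 + S{\left(\left(0 + 20\right) \left(-19 + K{\left(g \right)}\right) \right)} = -2932 - \frac{2}{35} = - \frac{102622}{35}$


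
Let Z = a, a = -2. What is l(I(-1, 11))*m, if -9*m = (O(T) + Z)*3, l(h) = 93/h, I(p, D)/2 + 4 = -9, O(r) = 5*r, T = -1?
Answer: -217/26 ≈ -8.3462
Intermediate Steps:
Z = -2
I(p, D) = -26 (I(p, D) = -8 + 2*(-9) = -8 - 18 = -26)
m = 7/3 (m = -(5*(-1) - 2)*3/9 = -(-5 - 2)*3/9 = -(-7)*3/9 = -⅑*(-21) = 7/3 ≈ 2.3333)
l(I(-1, 11))*m = (93/(-26))*(7/3) = (93*(-1/26))*(7/3) = -93/26*7/3 = -217/26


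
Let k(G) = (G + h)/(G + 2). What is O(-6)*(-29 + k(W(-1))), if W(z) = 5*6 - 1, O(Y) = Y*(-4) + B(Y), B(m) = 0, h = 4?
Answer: -20784/31 ≈ -670.45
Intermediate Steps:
O(Y) = -4*Y (O(Y) = Y*(-4) + 0 = -4*Y + 0 = -4*Y)
W(z) = 29 (W(z) = 30 - 1 = 29)
k(G) = (4 + G)/(2 + G) (k(G) = (G + 4)/(G + 2) = (4 + G)/(2 + G))
O(-6)*(-29 + k(W(-1))) = (-4*(-6))*(-29 + (4 + 29)/(2 + 29)) = 24*(-29 + 33/31) = 24*(-866/31) = -20784/31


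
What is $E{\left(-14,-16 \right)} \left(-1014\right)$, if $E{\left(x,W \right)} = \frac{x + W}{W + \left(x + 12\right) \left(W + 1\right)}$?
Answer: $\frac{15210}{7} \approx 2172.9$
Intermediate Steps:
$E{\left(x,W \right)} = \frac{W + x}{W + \left(1 + W\right) \left(12 + x\right)}$ ($E{\left(x,W \right)} = \frac{W + x}{W + \left(12 + x\right) \left(1 + W\right)} = \frac{W + x}{W + \left(1 + W\right) \left(12 + x\right)}$)
$E{\left(-14,-16 \right)} \left(-1014\right) = \frac{-16 - 14}{12 - 14 + 13 \left(-16\right) - -224} \left(-1014\right) = \frac{1}{12 - 14 - 208 + 224} \left(-30\right) \left(-1014\right) = \frac{1}{14} \left(-30\right) \left(-1014\right) = \left(- \frac{15}{7}\right) \left(-1014\right) = \frac{15210}{7}$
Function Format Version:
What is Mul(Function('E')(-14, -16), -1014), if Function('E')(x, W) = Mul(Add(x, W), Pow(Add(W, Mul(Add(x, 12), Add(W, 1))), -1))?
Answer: Rational(15210, 7) ≈ 2172.9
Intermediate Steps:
Function('E')(x, W) = Mul(Pow(Add(W, Mul(Add(1, W), Add(12, x))), -1), Add(W, x)) (Function('E')(x, W) = Mul(Add(W, x), Pow(Add(W, Mul(Add(12, x), Add(1, W))), -1)) = Mul(Add(W, x), Pow(Add(W, Mul(Add(1, W), Add(12, x))), -1)) = Mul(Pow(Add(W, Mul(Add(1, W), Add(12, x))), -1), Add(W, x)))
Mul(Function('E')(-14, -16), -1014) = Mul(Mul(Pow(Add(12, -14, Mul(13, -16), Mul(-16, -14)), -1), Add(-16, -14)), -1014) = Mul(Mul(Pow(Add(12, -14, -208, 224), -1), -30), -1014) = Mul(Mul(Pow(14, -1), -30), -1014) = Mul(Mul(Rational(1, 14), -30), -1014) = Mul(Rational(-15, 7), -1014) = Rational(15210, 7)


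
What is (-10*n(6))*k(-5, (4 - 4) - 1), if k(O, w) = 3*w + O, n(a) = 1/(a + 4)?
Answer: 8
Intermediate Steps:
n(a) = 1/(4 + a)
k(O, w) = O + 3*w
(-10*n(6))*k(-5, (4 - 4) - 1) = (-10/(4 + 6))*(-5 + 3*((4 - 4) - 1)) = (-10/10)*(-5 + 3*(0 - 1)) = (-10*⅒)*(-5 + 3*(-1)) = -(-5 - 3) = -1*(-8) = 8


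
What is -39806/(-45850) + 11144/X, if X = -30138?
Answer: 172180207/345456825 ≈ 0.49841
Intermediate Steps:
-39806/(-45850) + 11144/X = -39806/(-45850) + 11144/(-30138) = -39806*(-1/45850) + 11144*(-1/30138) = 19903/22925 - 5572/15069 = 172180207/345456825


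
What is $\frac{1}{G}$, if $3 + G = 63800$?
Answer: $\frac{1}{63797} \approx 1.5675 \cdot 10^{-5}$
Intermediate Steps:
$G = 63797$ ($G = -3 + 63800 = 63797$)
$\frac{1}{G} = \frac{1}{63797}$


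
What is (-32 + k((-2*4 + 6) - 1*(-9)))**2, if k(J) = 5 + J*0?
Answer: 729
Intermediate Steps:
k(J) = 5 (k(J) = 5 + 0 = 5)
(-32 + k((-2*4 + 6) - 1*(-9)))**2 = (-32 + 5)**2 = (-27)**2 = 729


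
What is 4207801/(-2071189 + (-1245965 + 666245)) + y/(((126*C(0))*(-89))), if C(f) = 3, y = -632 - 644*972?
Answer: 759750369079/44590940289 ≈ 17.038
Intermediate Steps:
y = -626600 (y = -632 - 625968 = -626600)
4207801/(-2071189 + (-1245965 + 666245)) + y/(((126*C(0))*(-89))) = 4207801/(-2071189 + (-1245965 + 666245)) - 626600/((126*3)*(-89)) = 4207801/(-2071189 - 579720) - 626600/(378*(-89)) = 4207801/(-2650909) - 626600/(-33642) = 4207801*(-1/2650909) - 626600*(-1/33642) = -4207801/2650909 + 313300/16821 = 759750369079/44590940289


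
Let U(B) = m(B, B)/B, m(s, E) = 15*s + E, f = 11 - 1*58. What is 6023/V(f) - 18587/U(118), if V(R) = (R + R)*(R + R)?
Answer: -41034591/35344 ≈ -1161.0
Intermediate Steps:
f = -47 (f = 11 - 58 = -47)
V(R) = 4*R² (V(R) = (2*R)*(2*R) = 4*R²)
m(s, E) = E + 15*s
U(B) = 16 (U(B) = (B + 15*B)/B = (16*B)/B = 16)
6023/V(f) - 18587/U(118) = 6023/((4*(-47)²)) - 18587/16 = 6023/((4*2209)) - 18587*1/16 = 6023/8836 - 18587/16 = -41034591/35344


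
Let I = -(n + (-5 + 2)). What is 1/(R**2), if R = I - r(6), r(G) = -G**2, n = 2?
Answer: 1/1369 ≈ 0.00073046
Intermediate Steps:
I = 1 (I = -(2 + (-5 + 2)) = -(2 - 3) = -1*(-1) = 1)
R = 37 (R = 1 - (-1)*6**2 = 1 - (-1)*36 = 1 - 1*(-36) = 1 + 36 = 37)
1/(R**2) = 1/(37**2) = 1/1369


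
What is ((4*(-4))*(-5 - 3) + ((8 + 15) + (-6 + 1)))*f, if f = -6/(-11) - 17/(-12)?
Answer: 18907/66 ≈ 286.47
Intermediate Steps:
f = 259/132 (f = -6*(-1/11) - 17*(-1/12) = 6/11 + 17/12 = 259/132 ≈ 1.9621)
((4*(-4))*(-5 - 3) + ((8 + 15) + (-6 + 1)))*f = ((4*(-4))*(-5 - 3) + ((8 + 15) + (-6 + 1)))*(259/132) = (-16*(-8) + (23 - 5))*(259/132) = (128 + 18)*(259/132) = 146*(259/132) = 18907/66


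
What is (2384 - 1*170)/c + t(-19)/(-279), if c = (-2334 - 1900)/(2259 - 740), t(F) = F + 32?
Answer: -469175228/590643 ≈ -794.35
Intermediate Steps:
t(F) = 32 + F
c = -4234/1519 ≈ -2.7874
(2384 - 1*170)/c + t(-19)/(-279) = (2384 - 1*170)/(-4234/1519) + (32 - 19)/(-279) = (2384 - 170)*(-1519/4234) + 13*(-1/279) = 2214*(-1519/4234) - 13/279 = -1681533/2117 - 13/279 = -469175228/590643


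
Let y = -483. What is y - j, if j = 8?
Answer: -491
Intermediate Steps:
y - j = -483 - 1*8 = -483 - 8 = -491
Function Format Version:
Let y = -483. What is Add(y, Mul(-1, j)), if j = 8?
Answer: -491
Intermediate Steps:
Add(y, Mul(-1, j)) = Add(-483, Mul(-1, 8)) = Add(-483, -8) = -491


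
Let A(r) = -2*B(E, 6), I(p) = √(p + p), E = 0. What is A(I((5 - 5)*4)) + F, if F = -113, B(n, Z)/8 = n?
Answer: -113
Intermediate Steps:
B(n, Z) = 8*n
I(p) = √2*√p (I(p) = √(2*p) = √2*√p)
A(r) = 0 (A(r) = -16*0 = -2*0 = 0)
A(I((5 - 5)*4)) + F = 0 - 113 = -113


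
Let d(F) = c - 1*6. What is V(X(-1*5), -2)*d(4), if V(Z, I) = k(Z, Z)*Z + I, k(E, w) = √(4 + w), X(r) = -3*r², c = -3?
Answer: 18 + 675*I*√71 ≈ 18.0 + 5687.6*I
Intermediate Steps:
d(F) = -9 (d(F) = -3 - 1*6 = -3 - 6 = -9)
V(Z, I) = I + Z*√(4 + Z) (V(Z, I) = √(4 + Z)*Z + I = Z*√(4 + Z) + I = I + Z*√(4 + Z))
V(X(-1*5), -2)*d(4) = (-2 + (-3*(-1*5)²)*√(4 - 3*(-1*5)²))*(-9) = (-2 + (-3*(-5)²)*√(4 - 3*(-5)²))*(-9) = (-2 + (-3*25)*√(4 - 3*25))*(-9) = (-2 - 75*√(4 - 75))*(-9) = (-2 - 75*I*√71)*(-9) = 18 + 675*I*√71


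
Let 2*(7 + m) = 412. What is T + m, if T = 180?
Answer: 379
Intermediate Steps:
m = 199 (m = -7 + (1/2)*412 = -7 + 206 = 199)
T + m = 180 + 199 = 379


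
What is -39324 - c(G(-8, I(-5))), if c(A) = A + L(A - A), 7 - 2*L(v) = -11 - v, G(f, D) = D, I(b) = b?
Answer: -39328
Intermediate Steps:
L(v) = 9 + v/2 (L(v) = 7/2 - (-11 - v)/2 = 7/2 + (11/2 + v/2) = 9 + v/2)
c(A) = 9 + A (c(A) = A + (9 + (A - A)/2) = A + (9 + (½)*0) = A + (9 + 0) = A + 9 = 9 + A)
-39324 - c(G(-8, I(-5))) = -39324 - (9 - 5) = -39324 - 1*4 = -39324 - 4 = -39328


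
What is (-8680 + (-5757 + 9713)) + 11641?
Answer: 6917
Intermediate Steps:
(-8680 + (-5757 + 9713)) + 11641 = (-8680 + 3956) + 11641 = -4724 + 11641 = 6917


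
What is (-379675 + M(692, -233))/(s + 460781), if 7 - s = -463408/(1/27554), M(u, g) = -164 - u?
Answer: -380531/12769204820 ≈ -2.9801e-5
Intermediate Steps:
s = 12768744039 (s = 7 - (-463408)/(1/27554) = 7 - (-463408)/1/27554 = 7 - (-463408)*27554 = 7 - 1*(-12768744032) = 7 + 12768744032 = 12768744039)
(-379675 + M(692, -233))/(s + 460781) = (-379675 + (-164 - 1*692))/(12768744039 + 460781) = (-379675 + (-164 - 692))/12769204820 = (-379675 - 856)*(1/12769204820) = -380531*1/12769204820 = -380531/12769204820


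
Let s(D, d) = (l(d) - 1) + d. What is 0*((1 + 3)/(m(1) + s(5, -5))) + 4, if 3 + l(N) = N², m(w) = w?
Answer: 4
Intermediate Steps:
l(N) = -3 + N²
s(D, d) = -4 + d + d² (s(D, d) = ((-3 + d²) - 1) + d = (-4 + d²) + d = -4 + d + d²)
0*((1 + 3)/(m(1) + s(5, -5))) + 4 = 0*((1 + 3)/(1 + (-4 - 5 + (-5)²))) + 4 = 0*(4/(1 + (-4 - 5 + 25))) + 4 = 0*(4/(1 + 16)) + 4 = 0*(4/17) + 4 = 0 + 4 = 4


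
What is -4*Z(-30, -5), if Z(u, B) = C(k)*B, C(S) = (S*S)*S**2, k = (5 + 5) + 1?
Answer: 292820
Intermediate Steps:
k = 11 (k = 10 + 1 = 11)
C(S) = S**4 (C(S) = S**2*S**2 = S**4)
Z(u, B) = 14641*B (Z(u, B) = 11**4*B = 14641*B)
-4*Z(-30, -5) = -58564*(-5) = -4*(-73205) = 292820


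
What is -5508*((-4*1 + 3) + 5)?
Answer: -22032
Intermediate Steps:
-5508*((-4*1 + 3) + 5) = -5508*((-4 + 3) + 5) = -5508*(-1 + 5) = -5508*4 = -22032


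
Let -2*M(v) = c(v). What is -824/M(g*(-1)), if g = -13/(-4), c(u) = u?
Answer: -6592/13 ≈ -507.08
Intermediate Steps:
g = 13/4 (g = -13*(-¼) = 13/4 ≈ 3.2500)
M(v) = -v/2
-824/M(g*(-1)) = -824/((-13*(-1)/8)) = -824/((-½*(-13/4))) = -824/13/8 = -824*8/13 = -6592/13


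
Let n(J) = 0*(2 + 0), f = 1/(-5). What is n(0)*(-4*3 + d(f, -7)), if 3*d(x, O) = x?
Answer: 0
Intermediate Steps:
f = -⅕ ≈ -0.20000
d(x, O) = x/3
n(J) = 0 (n(J) = 0*2 = 0)
n(0)*(-4*3 + d(f, -7)) = 0*(-4*3 + (⅓)*(-⅕)) = 0*(-12 - 1/15) = 0*(-181/15) = 0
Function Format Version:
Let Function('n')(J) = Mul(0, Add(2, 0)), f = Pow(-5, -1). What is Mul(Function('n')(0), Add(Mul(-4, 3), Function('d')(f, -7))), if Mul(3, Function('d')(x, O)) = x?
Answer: 0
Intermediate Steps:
f = Rational(-1, 5) ≈ -0.20000
Function('d')(x, O) = Mul(Rational(1, 3), x)
Function('n')(J) = 0 (Function('n')(J) = Mul(0, 2) = 0)
Mul(Function('n')(0), Add(Mul(-4, 3), Function('d')(f, -7))) = Mul(0, Add(Mul(-4, 3), Mul(Rational(1, 3), Rational(-1, 5)))) = Mul(0, Add(-12, Rational(-1, 15))) = Mul(0, Rational(-181, 15)) = 0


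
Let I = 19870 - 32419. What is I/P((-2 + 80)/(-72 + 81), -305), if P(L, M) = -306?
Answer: 4183/102 ≈ 41.010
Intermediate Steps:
I = -12549
I/P((-2 + 80)/(-72 + 81), -305) = -12549/(-306) = -12549*(-1/306) = 4183/102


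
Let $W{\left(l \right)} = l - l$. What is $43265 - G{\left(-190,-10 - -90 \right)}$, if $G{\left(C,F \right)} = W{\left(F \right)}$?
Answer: $43265$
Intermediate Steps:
$W{\left(l \right)} = 0$
$G{\left(C,F \right)} = 0$
$43265 - G{\left(-190,-10 - -90 \right)} = 43265 - 0 = 43265 + 0 = 43265$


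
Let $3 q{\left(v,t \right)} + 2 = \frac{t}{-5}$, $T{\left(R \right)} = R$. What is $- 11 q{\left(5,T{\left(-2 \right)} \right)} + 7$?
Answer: $\frac{193}{15} \approx 12.867$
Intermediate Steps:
$q{\left(v,t \right)} = - \frac{2}{3} - \frac{t}{15}$ ($q{\left(v,t \right)} = - \frac{2}{3} + \frac{t \frac{1}{-5}}{3} = - \frac{2}{3} + \frac{t \left(- \frac{1}{5}\right)}{3} = - \frac{2}{3} + \frac{\left(- \frac{1}{5}\right) t}{3} = - \frac{2}{3} - \frac{t}{15}$)
$- 11 q{\left(5,T{\left(-2 \right)} \right)} + 7 = - 11 \left(- \frac{2}{3} - - \frac{2}{15}\right) + 7 = - 11 \left(- \frac{2}{3} + \frac{2}{15}\right) + 7 = \left(-11\right) \left(- \frac{8}{15}\right) + 7 = \frac{88}{15} + 7 = \frac{193}{15}$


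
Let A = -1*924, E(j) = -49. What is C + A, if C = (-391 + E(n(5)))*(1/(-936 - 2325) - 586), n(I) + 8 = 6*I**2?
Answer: 837803516/3261 ≈ 2.5692e+5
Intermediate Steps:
n(I) = -8 + 6*I**2
A = -924
C = 840816680/3261 (C = (-391 - 49)*(1/(-936 - 2325) - 586) = -440*(1/(-3261) - 586) = -440*(-1/3261 - 586) = -440*(-1910947/3261) = 840816680/3261 ≈ 2.5784e+5)
C + A = 840816680/3261 - 924 = 837803516/3261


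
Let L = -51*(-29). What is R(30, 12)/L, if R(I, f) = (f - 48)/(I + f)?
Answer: -2/3451 ≈ -0.00057954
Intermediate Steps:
L = 1479
R(I, f) = (-48 + f)/(I + f)
R(30, 12)/L = ((-48 + 12)/(30 + 12))/1479 = (-36/42)*(1/1479) = ((1/42)*(-36))*(1/1479) = -6/7*1/1479 = -2/3451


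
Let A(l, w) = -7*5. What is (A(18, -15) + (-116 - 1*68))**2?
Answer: 47961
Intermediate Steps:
A(l, w) = -35
(A(18, -15) + (-116 - 1*68))**2 = (-35 + (-116 - 1*68))**2 = (-35 + (-116 - 68))**2 = (-35 - 184)**2 = (-219)**2 = 47961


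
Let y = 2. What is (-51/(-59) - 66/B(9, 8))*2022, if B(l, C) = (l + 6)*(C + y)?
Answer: 1265772/1475 ≈ 858.15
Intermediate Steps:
B(l, C) = (2 + C)*(6 + l) (B(l, C) = (l + 6)*(C + 2) = (6 + l)*(2 + C) = (2 + C)*(6 + l))
(-51/(-59) - 66/B(9, 8))*2022 = (-51/(-59) - 66/(12 + 2*9 + 6*8 + 8*9))*2022 = (-51*(-1/59) - 66/(12 + 18 + 48 + 72))*2022 = (51/59 - 66/150)*2022 = (51/59 - 66*1/150)*2022 = (51/59 - 11/25)*2022 = (626/1475)*2022 = 1265772/1475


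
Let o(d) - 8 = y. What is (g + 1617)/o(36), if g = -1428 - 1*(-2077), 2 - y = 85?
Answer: -2266/75 ≈ -30.213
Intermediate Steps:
y = -83 (y = 2 - 1*85 = 2 - 85 = -83)
o(d) = -75 (o(d) = 8 - 83 = -75)
g = 649 (g = -1428 + 2077 = 649)
(g + 1617)/o(36) = (649 + 1617)/(-75) = 2266*(-1/75) = -2266/75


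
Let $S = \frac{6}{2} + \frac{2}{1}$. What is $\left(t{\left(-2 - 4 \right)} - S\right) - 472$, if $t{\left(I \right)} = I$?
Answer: $-483$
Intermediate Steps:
$S = 5$ ($S = 6 \cdot \frac{1}{2} + 2 \cdot 1 = 3 + 2 = 5$)
$\left(t{\left(-2 - 4 \right)} - S\right) - 472 = \left(\left(-2 - 4\right) - 5\right) - 472 = \left(-6 - 5\right) - 472 = -11 - 472 = -483$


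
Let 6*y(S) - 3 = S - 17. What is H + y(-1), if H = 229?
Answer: 453/2 ≈ 226.50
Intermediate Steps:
y(S) = -7/3 + S/6 (y(S) = ½ + (S - 17)/6 = ½ + (-17 + S)/6 = ½ + (-17/6 + S/6) = -7/3 + S/6)
H + y(-1) = 229 + (-7/3 + (⅙)*(-1)) = 229 + (-7/3 - ⅙) = 229 - 5/2 = 453/2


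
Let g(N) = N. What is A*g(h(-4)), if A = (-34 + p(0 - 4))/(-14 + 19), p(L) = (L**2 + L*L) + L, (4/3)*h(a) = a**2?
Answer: -72/5 ≈ -14.400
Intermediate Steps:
h(a) = 3*a**2/4
p(L) = L + 2*L**2 (p(L) = (L**2 + L**2) + L = 2*L**2 + L = L + 2*L**2)
A = -6/5 (A = (-34 + (0 - 4)*(1 + 2*(0 - 4)))/(-14 + 19) = (-34 - 4*(1 + 2*(-4)))/5 = (-34 - 4*(1 - 8))*(1/5) = (-34 - 4*(-7))*(1/5) = (-34 + 28)*(1/5) = -6*1/5 = -6/5 ≈ -1.2000)
A*g(h(-4)) = -9*(-4)**2/10 = -9*16/10 = -6/5*12 = -72/5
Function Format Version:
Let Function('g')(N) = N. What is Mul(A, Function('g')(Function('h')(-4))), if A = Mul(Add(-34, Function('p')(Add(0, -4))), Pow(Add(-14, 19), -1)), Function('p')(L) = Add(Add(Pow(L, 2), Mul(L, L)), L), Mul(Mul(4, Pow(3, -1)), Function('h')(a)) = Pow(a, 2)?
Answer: Rational(-72, 5) ≈ -14.400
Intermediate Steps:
Function('h')(a) = Mul(Rational(3, 4), Pow(a, 2))
Function('p')(L) = Add(L, Mul(2, Pow(L, 2))) (Function('p')(L) = Add(Add(Pow(L, 2), Pow(L, 2)), L) = Add(Mul(2, Pow(L, 2)), L) = Add(L, Mul(2, Pow(L, 2))))
A = Rational(-6, 5) (A = Mul(Add(-34, Mul(Add(0, -4), Add(1, Mul(2, Add(0, -4))))), Pow(Add(-14, 19), -1)) = Mul(Add(-34, Mul(-4, Add(1, Mul(2, -4)))), Pow(5, -1)) = Mul(Add(-34, Mul(-4, Add(1, -8))), Rational(1, 5)) = Mul(Add(-34, Mul(-4, -7)), Rational(1, 5)) = Mul(Add(-34, 28), Rational(1, 5)) = Mul(-6, Rational(1, 5)) = Rational(-6, 5) ≈ -1.2000)
Mul(A, Function('g')(Function('h')(-4))) = Mul(Rational(-6, 5), Mul(Rational(3, 4), Pow(-4, 2))) = Mul(Rational(-6, 5), Mul(Rational(3, 4), 16)) = Mul(Rational(-6, 5), 12) = Rational(-72, 5)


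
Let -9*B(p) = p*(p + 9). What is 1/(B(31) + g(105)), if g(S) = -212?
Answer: -9/3148 ≈ -0.0028590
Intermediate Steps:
B(p) = -p*(9 + p)/9 (B(p) = -p*(p + 9)/9 = -p*(9 + p)/9)
1/(B(31) + g(105)) = 1/(-⅑*31*(9 + 31) - 212) = 1/(-⅑*31*40 - 212) = 1/(-1240/9 - 212) = 1/(-3148/9) = -9/3148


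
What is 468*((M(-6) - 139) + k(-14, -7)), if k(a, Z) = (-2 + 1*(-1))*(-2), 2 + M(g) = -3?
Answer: -64584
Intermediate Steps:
M(g) = -5 (M(g) = -2 - 3 = -5)
k(a, Z) = 6 (k(a, Z) = (-2 - 1)*(-2) = -3*(-2) = 6)
468*((M(-6) - 139) + k(-14, -7)) = 468*((-5 - 139) + 6) = 468*(-144 + 6) = 468*(-138) = -64584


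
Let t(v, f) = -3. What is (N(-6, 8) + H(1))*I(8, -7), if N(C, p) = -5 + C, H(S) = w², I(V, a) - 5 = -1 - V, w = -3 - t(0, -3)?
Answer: 44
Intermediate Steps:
w = 0 (w = -3 - 1*(-3) = -3 + 3 = 0)
I(V, a) = 4 - V (I(V, a) = 5 + (-1 - V) = 4 - V)
H(S) = 0 (H(S) = 0² = 0)
(N(-6, 8) + H(1))*I(8, -7) = ((-5 - 6) + 0)*(4 - 1*8) = (-11 + 0)*(4 - 8) = -11*(-4) = 44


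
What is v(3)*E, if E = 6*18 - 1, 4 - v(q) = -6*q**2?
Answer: 6206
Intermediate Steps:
v(q) = 4 + 6*q**2 (v(q) = 4 - (-6)*q**2 = 4 + 6*q**2)
E = 107 (E = 108 - 1 = 107)
v(3)*E = (4 + 6*3**2)*107 = (4 + 6*9)*107 = (4 + 54)*107 = 58*107 = 6206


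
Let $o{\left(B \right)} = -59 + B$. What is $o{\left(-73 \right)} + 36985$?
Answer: $36853$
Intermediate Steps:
$o{\left(-73 \right)} + 36985 = \left(-59 - 73\right) + 36985 = -132 + 36985 = 36853$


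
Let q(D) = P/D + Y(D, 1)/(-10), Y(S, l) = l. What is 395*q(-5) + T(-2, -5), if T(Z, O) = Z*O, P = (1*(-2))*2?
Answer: 573/2 ≈ 286.50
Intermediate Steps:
P = -4 (P = -2*2 = -4)
T(Z, O) = O*Z
q(D) = -1/10 - 4/D (q(D) = -4/D + 1/(-10) = -4/D + 1*(-1/10) = -4/D - 1/10 = -1/10 - 4/D)
395*q(-5) + T(-2, -5) = 395*((1/10)*(-40 - 1*(-5))/(-5)) - 5*(-2) = 395*((1/10)*(-1/5)*(-40 + 5)) + 10 = 395*((1/10)*(-1/5)*(-35)) + 10 = 395*(7/10) + 10 = 553/2 + 10 = 573/2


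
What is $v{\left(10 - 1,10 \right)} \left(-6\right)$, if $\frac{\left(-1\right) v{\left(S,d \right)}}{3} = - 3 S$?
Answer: $-486$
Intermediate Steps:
$v{\left(S,d \right)} = 9 S$ ($v{\left(S,d \right)} = - 3 \left(- 3 S\right) = 9 S$)
$v{\left(10 - 1,10 \right)} \left(-6\right) = 9 \left(10 - 1\right) \left(-6\right) = 9 \cdot 9 \left(-6\right) = 81 \left(-6\right) = -486$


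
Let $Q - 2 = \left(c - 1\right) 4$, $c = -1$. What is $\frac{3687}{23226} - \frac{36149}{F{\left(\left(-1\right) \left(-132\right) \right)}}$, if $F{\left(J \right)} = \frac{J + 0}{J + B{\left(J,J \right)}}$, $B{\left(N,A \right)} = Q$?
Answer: $- \frac{1469287420}{42581} \approx -34506.0$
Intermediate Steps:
$Q = -6$ ($Q = 2 + \left(-1 - 1\right) 4 = 2 - 8 = -6$)
$B{\left(N,A \right)} = -6$
$F{\left(J \right)} = \frac{J}{-6 + J}$ ($F{\left(J \right)} = \frac{J + 0}{J - 6} = \frac{J}{-6 + J}$)
$\frac{3687}{23226} - \frac{36149}{F{\left(\left(-1\right) \left(-132\right) \right)}} = \frac{3687}{23226} - \frac{36149}{\left(-1\right) \left(-132\right) \frac{1}{-6 - -132}} = 3687 \cdot \frac{1}{23226} - \frac{36149}{132 \frac{1}{-6 + 132}} = \frac{1229}{7742} - \frac{36149}{132 \cdot \frac{1}{126}} = \frac{1229}{7742} - \frac{36149}{\frac{22}{21}} = \frac{1229}{7742} - \frac{759129}{22} = - \frac{1469287420}{42581}$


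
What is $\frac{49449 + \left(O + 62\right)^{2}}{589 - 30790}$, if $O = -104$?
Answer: $- \frac{17071}{10067} \approx -1.6957$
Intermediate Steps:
$\frac{49449 + \left(O + 62\right)^{2}}{589 - 30790} = \frac{49449 + \left(-104 + 62\right)^{2}}{589 - 30790} = \frac{49449 + \left(-42\right)^{2}}{-30201} = \left(49449 + 1764\right) \left(- \frac{1}{30201}\right) = 51213 \left(- \frac{1}{30201}\right) = - \frac{17071}{10067}$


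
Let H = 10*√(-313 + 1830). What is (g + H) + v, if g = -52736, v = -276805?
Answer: -329541 + 10*√1517 ≈ -3.2915e+5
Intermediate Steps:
H = 10*√1517 ≈ 389.49
(g + H) + v = (-52736 + 10*√1517) - 276805 = -329541 + 10*√1517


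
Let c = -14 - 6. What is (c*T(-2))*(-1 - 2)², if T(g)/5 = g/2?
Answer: 900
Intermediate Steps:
T(g) = 5*g/2 (T(g) = 5*(g/2) = 5*g/2)
c = -20
(c*T(-2))*(-1 - 2)² = (-50*(-2))*(-1 - 2)² = -20*(-5)*(-3)² = 100*9 = 900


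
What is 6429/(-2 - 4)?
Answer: -2143/2 ≈ -1071.5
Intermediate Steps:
6429/(-2 - 4) = 6429/(-6) = 6429*(-⅙) = -2143/2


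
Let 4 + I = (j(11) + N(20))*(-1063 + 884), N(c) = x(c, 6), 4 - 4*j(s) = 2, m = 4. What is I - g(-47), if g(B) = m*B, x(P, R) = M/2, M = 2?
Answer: -169/2 ≈ -84.500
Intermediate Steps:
j(s) = 1/2 (j(s) = 1 - 1/4*2 = 1 - 1/2 = 1/2)
x(P, R) = 1 (x(P, R) = 2/2 = 2*(1/2) = 1)
N(c) = 1
g(B) = 4*B
I = -545/2 (I = -4 + (1/2 + 1)*(-1063 + 884) = -4 + (3/2)*(-179) = -4 - 537/2 = -545/2 ≈ -272.50)
I - g(-47) = -545/2 - 4*(-47) = -545/2 - 1*(-188) = -545/2 + 188 = -169/2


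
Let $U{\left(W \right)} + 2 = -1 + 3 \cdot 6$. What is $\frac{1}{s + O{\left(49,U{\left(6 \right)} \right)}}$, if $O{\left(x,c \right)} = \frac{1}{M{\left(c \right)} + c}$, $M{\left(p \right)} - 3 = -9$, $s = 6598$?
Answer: $\frac{9}{59383} \approx 0.00015156$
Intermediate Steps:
$U{\left(W \right)} = 15$ ($U{\left(W \right)} = -2 + \left(-1 + 3 \cdot 6\right) = -2 + \left(-1 + 18\right) = -2 + 17 = 15$)
$M{\left(p \right)} = -6$ ($M{\left(p \right)} = 3 - 9 = -6$)
$O{\left(x,c \right)} = \frac{1}{-6 + c}$
$\frac{1}{s + O{\left(49,U{\left(6 \right)} \right)}} = \frac{1}{6598 + \frac{1}{-6 + 15}} = \frac{1}{6598 + \frac{1}{9}} = \frac{1}{\frac{59383}{9}} = \frac{9}{59383}$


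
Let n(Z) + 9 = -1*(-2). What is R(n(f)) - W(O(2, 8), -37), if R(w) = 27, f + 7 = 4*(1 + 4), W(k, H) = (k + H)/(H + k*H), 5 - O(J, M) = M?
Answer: 1019/37 ≈ 27.541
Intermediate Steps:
O(J, M) = 5 - M
W(k, H) = (H + k)/(H + H*k)
f = 13 (f = -7 + 4*(1 + 4) = -7 + 4*5 = -7 + 20 = 13)
n(Z) = -7 (n(Z) = -9 - 1*(-2) = -9 + 2 = -7)
R(n(f)) - W(O(2, 8), -37) = 27 - (-37 + (5 - 1*8))/((-37)*(1 + (5 - 1*8))) = 27 - (-1)*(-37 + (5 - 8))/(37*(1 + (5 - 8))) = 27 - (-1)*(-37 - 3)/(37*(1 - 3)) = 27 - (-1)*(-40)/(37*(-2)) = 27 - (-1)*(-1)*(-40)/(37*2) = 27 - 1*(-20/37) = 27 + 20/37 = 1019/37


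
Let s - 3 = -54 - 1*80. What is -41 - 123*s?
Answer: 16072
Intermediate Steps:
s = -131 (s = 3 + (-54 - 1*80) = 3 + (-54 - 80) = 3 - 134 = -131)
-41 - 123*s = -41 - 123*(-131) = -41 + 16113 = 16072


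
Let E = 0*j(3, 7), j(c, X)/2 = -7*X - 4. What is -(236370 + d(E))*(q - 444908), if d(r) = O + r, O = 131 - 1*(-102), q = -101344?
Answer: 129244861956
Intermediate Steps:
j(c, X) = -8 - 14*X (j(c, X) = 2*(-7*X - 4) = 2*(-4 - 7*X) = -8 - 14*X)
O = 233 (O = 131 + 102 = 233)
E = 0 (E = 0*(-8 - 14*7) = 0*(-8 - 98) = 0*(-106) = 0)
d(r) = 233 + r
-(236370 + d(E))*(q - 444908) = -(236370 + (233 + 0))*(-101344 - 444908) = -(236370 + 233)*(-546252) = -236603*(-546252) = -1*(-129244861956) = 129244861956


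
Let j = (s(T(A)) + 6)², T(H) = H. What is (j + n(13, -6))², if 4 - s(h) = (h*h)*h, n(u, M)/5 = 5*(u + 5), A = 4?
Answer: 11329956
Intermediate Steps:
n(u, M) = 125 + 25*u (n(u, M) = 5*(5*(u + 5)) = 5*(5*(5 + u)) = 5*(25 + 5*u) = 125 + 25*u)
s(h) = 4 - h³ (s(h) = 4 - h*h*h = 4 - h²*h = 4 - h³)
j = 2916 (j = ((4 - 1*4³) + 6)² = ((4 - 1*64) + 6)² = ((4 - 64) + 6)² = (-60 + 6)² = (-54)² = 2916)
(j + n(13, -6))² = (2916 + (125 + 25*13))² = (2916 + (125 + 325))² = (2916 + 450)² = 3366² = 11329956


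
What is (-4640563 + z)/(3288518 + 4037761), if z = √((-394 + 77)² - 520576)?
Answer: -4640563/7326279 + I*√420087/7326279 ≈ -0.63341 + 8.8468e-5*I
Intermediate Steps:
z = I*√420087 (z = √((-317)² - 520576) = √(100489 - 520576) = √(-420087) = I*√420087 ≈ 648.14*I)
(-4640563 + z)/(3288518 + 4037761) = (-4640563 + I*√420087)/(3288518 + 4037761) = (-4640563 + I*√420087)/7326279 = (-4640563 + I*√420087)*(1/7326279) = -4640563/7326279 + I*√420087/7326279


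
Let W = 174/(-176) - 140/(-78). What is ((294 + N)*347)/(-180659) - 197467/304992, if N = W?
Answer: -9563009212579/7879235611104 ≈ -1.2137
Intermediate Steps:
W = 2767/3432 (W = 174*(-1/176) - 140*(-1/78) = -87/88 + 70/39 = 2767/3432 ≈ 0.80624)
N = 2767/3432 ≈ 0.80624
((294 + N)*347)/(-180659) - 197467/304992 = ((294 + 2767/3432)*347)/(-180659) - 197467/304992 = ((1011775/3432)*347)*(-1/180659) - 197467*1/304992 = (351085925/3432)*(-1/180659) - 197467/304992 = -351085925/620021688 - 197467/304992 = -9563009212579/7879235611104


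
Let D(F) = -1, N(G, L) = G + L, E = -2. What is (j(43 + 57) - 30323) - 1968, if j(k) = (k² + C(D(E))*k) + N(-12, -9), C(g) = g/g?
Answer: -22212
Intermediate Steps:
C(g) = 1
j(k) = -21 + k + k² (j(k) = (k² + 1*k) + (-12 - 9) = (k² + k) - 21 = (k + k²) - 21 = -21 + k + k²)
(j(43 + 57) - 30323) - 1968 = ((-21 + (43 + 57) + (43 + 57)²) - 30323) - 1968 = ((-21 + 100 + 100²) - 30323) - 1968 = ((-21 + 100 + 10000) - 30323) - 1968 = (10079 - 30323) - 1968 = -20244 - 1968 = -22212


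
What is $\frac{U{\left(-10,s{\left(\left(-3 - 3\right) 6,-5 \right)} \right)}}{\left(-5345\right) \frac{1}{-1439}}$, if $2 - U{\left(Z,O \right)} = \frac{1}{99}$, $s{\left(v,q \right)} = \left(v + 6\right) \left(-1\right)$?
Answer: $\frac{283483}{529155} \approx 0.53573$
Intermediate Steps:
$s{\left(v,q \right)} = -6 - v$ ($s{\left(v,q \right)} = \left(6 + v\right) \left(-1\right) = -6 - v$)
$U{\left(Z,O \right)} = \frac{197}{99}$ ($U{\left(Z,O \right)} = 2 - \frac{1}{99} = \frac{197}{99}$)
$\frac{U{\left(-10,s{\left(\left(-3 - 3\right) 6,-5 \right)} \right)}}{\left(-5345\right) \frac{1}{-1439}} = \frac{197}{99 \left(- \frac{5345}{-1439}\right)} = \frac{197}{99 \left(\left(-5345\right) \left(- \frac{1}{1439}\right)\right)} = \frac{197}{99 \cdot \frac{5345}{1439}} = \frac{197}{99} \cdot \frac{1439}{5345} = \frac{283483}{529155}$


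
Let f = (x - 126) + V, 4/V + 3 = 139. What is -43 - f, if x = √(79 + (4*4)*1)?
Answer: 2821/34 - √95 ≈ 73.224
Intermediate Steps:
V = 1/34 (V = 4/(-3 + 139) = 4/136 = 4*(1/136) = 1/34 ≈ 0.029412)
x = √95 (x = √(79 + 16*1) = √(79 + 16) = √95 ≈ 9.7468)
f = -4283/34 + √95 (f = (√95 - 126) + 1/34 = (-126 + √95) + 1/34 = -4283/34 + √95 ≈ -116.22)
-43 - f = -43 - (-4283/34 + √95) = -43 + (4283/34 - √95) = 2821/34 - √95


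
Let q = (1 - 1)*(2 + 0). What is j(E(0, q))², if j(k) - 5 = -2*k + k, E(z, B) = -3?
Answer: 64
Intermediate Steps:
q = 0 (q = 0*2 = 0)
j(k) = 5 - k (j(k) = 5 + (-2*k + k) = 5 - k)
j(E(0, q))² = (5 - 1*(-3))² = (5 + 3)² = 8² = 64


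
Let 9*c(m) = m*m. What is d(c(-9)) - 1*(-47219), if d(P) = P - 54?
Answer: 47174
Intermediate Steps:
c(m) = m²/9 (c(m) = (m*m)/9 = m²/9)
d(P) = -54 + P
d(c(-9)) - 1*(-47219) = (-54 + (⅑)*(-9)²) - 1*(-47219) = (-54 + (⅑)*81) + 47219 = (-54 + 9) + 47219 = -45 + 47219 = 47174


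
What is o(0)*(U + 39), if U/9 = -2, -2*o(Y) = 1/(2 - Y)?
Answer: -21/4 ≈ -5.2500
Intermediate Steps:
o(Y) = -1/(2*(2 - Y))
U = -18 (U = 9*(-2) = -18)
o(0)*(U + 39) = (1/(2*(-2 + 0)))*(-18 + 39) = ((1/2)/(-2))*21 = ((1/2)*(-1/2))*21 = -1/4*21 = -21/4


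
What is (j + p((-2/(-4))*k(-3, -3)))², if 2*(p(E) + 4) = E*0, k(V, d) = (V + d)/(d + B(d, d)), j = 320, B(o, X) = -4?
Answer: 99856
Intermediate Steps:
k(V, d) = (V + d)/(-4 + d) (k(V, d) = (V + d)/(d - 4) = (V + d)/(-4 + d))
p(E) = -4 (p(E) = -4 + (E*0)/2 = -4 + (½)*0 = -4 + 0 = -4)
(j + p((-2/(-4))*k(-3, -3)))² = (320 - 4)² = 316² = 99856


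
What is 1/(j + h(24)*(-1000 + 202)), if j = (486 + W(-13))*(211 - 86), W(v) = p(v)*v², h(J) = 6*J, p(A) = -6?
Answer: -1/180912 ≈ -5.5276e-6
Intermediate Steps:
W(v) = -6*v²
j = -66000 (j = (486 - 6*(-13)²)*(211 - 86) = (486 - 6*169)*125 = (486 - 1014)*125 = -528*125 = -66000)
1/(j + h(24)*(-1000 + 202)) = 1/(-66000 + (6*24)*(-1000 + 202)) = 1/(-66000 + 144*(-798)) = 1/(-66000 - 114912) = 1/(-180912) = -1/180912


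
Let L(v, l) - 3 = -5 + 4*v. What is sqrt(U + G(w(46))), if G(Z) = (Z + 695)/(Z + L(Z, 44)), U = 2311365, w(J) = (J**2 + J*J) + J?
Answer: sqrt(264331509383771)/10694 ≈ 1520.3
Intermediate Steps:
w(J) = J + 2*J**2 (w(J) = (J**2 + J**2) + J = 2*J**2 + J = J + 2*J**2)
L(v, l) = -2 + 4*v (L(v, l) = 3 + (-5 + 4*v) = -2 + 4*v)
G(Z) = (695 + Z)/(-2 + 5*Z) (G(Z) = (Z + 695)/(Z + (-2 + 4*Z)) = (695 + Z)/(-2 + 5*Z))
sqrt(U + G(w(46))) = sqrt(2311365 + (695 + 46*(1 + 2*46))/(-2 + 5*(46*(1 + 2*46)))) = sqrt(2311365 + (695 + 46*(1 + 92))/(-2 + 5*(46*(1 + 92)))) = sqrt(2311365 + (695 + 46*93)/(-2 + 5*(46*93))) = sqrt(2311365 + (695 + 4278)/(-2 + 5*4278)) = sqrt(2311365 + 4973/(-2 + 21390)) = sqrt(2311365 + 4973/21388) = sqrt(49435479593/21388) = sqrt(264331509383771)/10694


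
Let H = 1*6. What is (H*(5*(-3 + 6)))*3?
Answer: 270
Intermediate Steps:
H = 6
(H*(5*(-3 + 6)))*3 = (6*(5*(-3 + 6)))*3 = (6*(5*3))*3 = (6*15)*3 = 90*3 = 270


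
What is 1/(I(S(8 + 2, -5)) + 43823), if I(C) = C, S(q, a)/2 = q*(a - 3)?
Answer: 1/43663 ≈ 2.2903e-5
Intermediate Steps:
S(q, a) = 2*q*(-3 + a) (S(q, a) = 2*(q*(a - 3)) = 2*(q*(-3 + a)) = 2*q*(-3 + a))
1/(I(S(8 + 2, -5)) + 43823) = 1/(2*(8 + 2)*(-3 - 5) + 43823) = 1/(2*10*(-8) + 43823) = 1/(-160 + 43823) = 1/43663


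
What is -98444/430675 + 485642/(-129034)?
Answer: -110928245723/27785858975 ≈ -3.9923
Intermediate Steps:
-98444/430675 + 485642/(-129034) = -98444*1/430675 + 485642*(-1/129034) = -98444/430675 - 242821/64517 = -110928245723/27785858975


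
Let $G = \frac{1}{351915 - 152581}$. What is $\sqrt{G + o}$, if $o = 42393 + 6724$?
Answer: $\frac{3 \sqrt{216846335282154}}{199334} \approx 221.62$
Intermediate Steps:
$o = 49117$
$G = \frac{1}{199334} \approx 5.0167 \cdot 10^{-6}$
$\sqrt{G + o} = \sqrt{\frac{1}{199334} + 49117} = \sqrt{\frac{9790688079}{199334}} = \frac{3 \sqrt{216846335282154}}{199334}$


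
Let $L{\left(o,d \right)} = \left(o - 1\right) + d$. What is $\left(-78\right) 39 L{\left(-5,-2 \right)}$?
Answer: $24336$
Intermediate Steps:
$L{\left(o,d \right)} = -1 + d + o$ ($L{\left(o,d \right)} = \left(-1 + o\right) + d = -1 + d + o$)
$\left(-78\right) 39 L{\left(-5,-2 \right)} = \left(-78\right) 39 \left(-1 - 2 - 5\right) = \left(-3042\right) \left(-8\right) = 24336$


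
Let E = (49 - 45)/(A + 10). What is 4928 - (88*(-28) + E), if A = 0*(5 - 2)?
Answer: 36958/5 ≈ 7391.6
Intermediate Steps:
A = 0 (A = 0*3 = 0)
E = ⅖ (E = (49 - 45)/(0 + 10) = 4/10 = 4*(⅒) = ⅖ ≈ 0.40000)
4928 - (88*(-28) + E) = 4928 - (88*(-28) + ⅖) = 4928 - (-2464 + ⅖) = 4928 - 1*(-12318/5) = 4928 + 12318/5 = 36958/5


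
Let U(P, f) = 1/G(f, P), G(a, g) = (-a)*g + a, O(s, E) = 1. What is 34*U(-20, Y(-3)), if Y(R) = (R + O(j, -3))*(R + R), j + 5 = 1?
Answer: 17/126 ≈ 0.13492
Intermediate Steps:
j = -4 (j = -5 + 1 = -4)
G(a, g) = a - a*g (G(a, g) = -a*g + a = a - a*g)
Y(R) = 2*R*(1 + R) (Y(R) = (R + 1)*(R + R) = (1 + R)*(2*R) = 2*R*(1 + R))
U(P, f) = 1/(f*(1 - P))
34*U(-20, Y(-3)) = 34*(-1/((2*(-3)*(1 - 3))*(-1 - 20))) = 34*(-1/(2*(-3)*(-2)*(-21))) = 34*(-1*(-1/21)/12) = 34*(-1*1/12*(-1/21)) = 34*(1/252) = 17/126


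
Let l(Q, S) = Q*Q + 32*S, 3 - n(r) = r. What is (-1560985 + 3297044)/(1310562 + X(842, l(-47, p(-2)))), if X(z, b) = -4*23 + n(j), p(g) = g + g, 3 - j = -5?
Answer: 133543/100805 ≈ 1.3248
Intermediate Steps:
j = 8 (j = 3 - 1*(-5) = 3 + 5 = 8)
p(g) = 2*g
n(r) = 3 - r
l(Q, S) = Q² + 32*S
X(z, b) = -97 (X(z, b) = -4*23 + (3 - 1*8) = -92 + (3 - 8) = -92 - 5 = -97)
(-1560985 + 3297044)/(1310562 + X(842, l(-47, p(-2)))) = (-1560985 + 3297044)/(1310562 - 97) = 1736059/1310465 = 1736059*(1/1310465) = 133543/100805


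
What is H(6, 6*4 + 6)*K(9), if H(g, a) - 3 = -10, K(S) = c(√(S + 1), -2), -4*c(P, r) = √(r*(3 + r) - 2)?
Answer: 7*I/2 ≈ 3.5*I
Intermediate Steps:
c(P, r) = -√(-2 + r*(3 + r))/4 (c(P, r) = -√(r*(3 + r) - 2)/4 = -√(-2 + r*(3 + r))/4)
K(S) = -I/2 (K(S) = -√(-2 + (-2)² + 3*(-2))/4 = -√(-2 + 4 - 6)/4 = -I/2)
H(g, a) = -7 (H(g, a) = 3 - 10 = -7)
H(6, 6*4 + 6)*K(9) = -(-7)*I/2 = 7*I/2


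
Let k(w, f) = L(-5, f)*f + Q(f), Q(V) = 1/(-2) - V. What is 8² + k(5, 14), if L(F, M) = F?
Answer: -41/2 ≈ -20.500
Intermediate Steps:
Q(V) = -½ - V (Q(V) = 1*(-½) - V = -½ - V)
k(w, f) = -½ - 6*f (k(w, f) = -5*f + (-½ - f) = -½ - 6*f)
8² + k(5, 14) = 8² + (-½ - 6*14) = 64 + (-½ - 84) = 64 - 169/2 = -41/2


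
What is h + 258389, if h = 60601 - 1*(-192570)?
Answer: 511560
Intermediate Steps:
h = 253171 (h = 60601 + 192570 = 253171)
h + 258389 = 253171 + 258389 = 511560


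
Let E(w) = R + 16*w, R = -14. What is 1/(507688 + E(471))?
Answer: 1/515210 ≈ 1.9410e-6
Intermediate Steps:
E(w) = -14 + 16*w
1/(507688 + E(471)) = 1/(507688 + (-14 + 16*471)) = 1/(507688 + (-14 + 7536)) = 1/(507688 + 7522) = 1/515210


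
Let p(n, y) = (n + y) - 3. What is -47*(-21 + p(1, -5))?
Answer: 1316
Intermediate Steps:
p(n, y) = -3 + n + y
-47*(-21 + p(1, -5)) = -47*(-21 + (-3 + 1 - 5)) = -47*(-21 - 7) = -47*(-28) = 1316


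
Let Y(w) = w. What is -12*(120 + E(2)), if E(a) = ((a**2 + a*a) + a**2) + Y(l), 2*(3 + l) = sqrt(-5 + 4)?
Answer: -1548 - 6*I ≈ -1548.0 - 6.0*I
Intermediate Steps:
l = -3 + I/2 (l = -3 + sqrt(-5 + 4)/2 = -3 + sqrt(-1)/2 = -3 + I/2 ≈ -3.0 + 0.5*I)
E(a) = -3 + I/2 + 3*a**2 (E(a) = ((a**2 + a*a) + a**2) + (-3 + I/2) = ((a**2 + a**2) + a**2) + (-3 + I/2) = (2*a**2 + a**2) + (-3 + I/2) = 3*a**2 + (-3 + I/2) = -3 + I/2 + 3*a**2)
-12*(120 + E(2)) = -12*(120 + (-3 + I/2 + 3*2**2)) = -12*(120 + (-3 + I/2 + 3*4)) = -12*(120 + (-3 + I/2 + 12)) = -12*(120 + (9 + I/2)) = -12*(129 + I/2) = -1548 - 6*I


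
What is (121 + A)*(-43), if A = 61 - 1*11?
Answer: -7353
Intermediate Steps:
A = 50 (A = 61 - 11 = 50)
(121 + A)*(-43) = (121 + 50)*(-43) = 171*(-43) = -7353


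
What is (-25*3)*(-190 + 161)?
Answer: 2175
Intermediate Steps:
(-25*3)*(-190 + 161) = -75*(-29) = 2175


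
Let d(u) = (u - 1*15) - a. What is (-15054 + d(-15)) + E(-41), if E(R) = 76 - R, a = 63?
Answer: -15030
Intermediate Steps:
d(u) = -78 + u (d(u) = (u - 1*15) - 1*63 = (u - 15) - 63 = (-15 + u) - 63 = -78 + u)
(-15054 + d(-15)) + E(-41) = (-15054 + (-78 - 15)) + (76 - 1*(-41)) = (-15054 - 93) + (76 + 41) = -15147 + 117 = -15030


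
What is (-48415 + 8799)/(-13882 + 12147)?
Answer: 39616/1735 ≈ 22.833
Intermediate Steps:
(-48415 + 8799)/(-13882 + 12147) = -39616/(-1735) = -39616*(-1/1735) = 39616/1735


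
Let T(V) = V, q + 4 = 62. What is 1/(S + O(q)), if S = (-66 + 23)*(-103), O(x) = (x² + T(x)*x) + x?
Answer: 1/11215 ≈ 8.9166e-5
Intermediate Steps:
q = 58 (q = -4 + 62 = 58)
O(x) = x + 2*x² (O(x) = (x² + x*x) + x = (x² + x²) + x = 2*x² + x = x + 2*x²)
S = 4429 (S = -43*(-103) = 4429)
1/(S + O(q)) = 1/(4429 + 58*(1 + 2*58)) = 1/(4429 + 58*(1 + 116)) = 1/(4429 + 58*117) = 1/(4429 + 6786) = 1/11215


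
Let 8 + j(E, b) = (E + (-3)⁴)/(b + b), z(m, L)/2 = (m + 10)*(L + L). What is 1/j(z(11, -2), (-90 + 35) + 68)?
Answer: -26/295 ≈ -0.088136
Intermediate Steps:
z(m, L) = 4*L*(10 + m) (z(m, L) = 2*((m + 10)*(L + L)) = 2*((10 + m)*(2*L)) = 2*(2*L*(10 + m)) = 4*L*(10 + m))
j(E, b) = -8 + (81 + E)/(2*b) (j(E, b) = -8 + (E + (-3)⁴)/(b + b) = -8 + (E + 81)/((2*b)) = -8 + (81 + E)*(1/(2*b)) = -8 + (81 + E)/(2*b))
1/j(z(11, -2), (-90 + 35) + 68) = 1/((81 + 4*(-2)*(10 + 11) - 16*((-90 + 35) + 68))/(2*((-90 + 35) + 68))) = 1/((81 + 4*(-2)*21 - 16*(-55 + 68))/(2*(-55 + 68))) = 1/((½)*(81 - 168 - 16*13)/13) = 1/((½)*(1/13)*(81 - 168 - 208)) = 1/((½)*(1/13)*(-295)) = 1/(-295/26) = -26/295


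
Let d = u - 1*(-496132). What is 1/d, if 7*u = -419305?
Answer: 7/3053619 ≈ 2.2924e-6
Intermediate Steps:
u = -419305/7 (u = (1/7)*(-419305) = -419305/7 ≈ -59901.)
d = 3053619/7 (d = -419305/7 - 1*(-496132) = -419305/7 + 496132 = 3053619/7 ≈ 4.3623e+5)
1/d = 1/(3053619/7) = 7/3053619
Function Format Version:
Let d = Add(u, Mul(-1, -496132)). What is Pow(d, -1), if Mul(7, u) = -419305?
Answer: Rational(7, 3053619) ≈ 2.2924e-6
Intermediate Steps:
u = Rational(-419305, 7) (u = Mul(Rational(1, 7), -419305) = Rational(-419305, 7) ≈ -59901.)
d = Rational(3053619, 7) (d = Add(Rational(-419305, 7), Mul(-1, -496132)) = Add(Rational(-419305, 7), 496132) = Rational(3053619, 7) ≈ 4.3623e+5)
Pow(d, -1) = Pow(Rational(3053619, 7), -1) = Rational(7, 3053619)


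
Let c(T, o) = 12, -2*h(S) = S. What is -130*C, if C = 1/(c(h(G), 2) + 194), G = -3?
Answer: -65/103 ≈ -0.63107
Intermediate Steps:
h(S) = -S/2
C = 1/206 (C = 1/(12 + 194) = 1/206 ≈ 0.0048544)
-130*C = -130*1/206 = -65/103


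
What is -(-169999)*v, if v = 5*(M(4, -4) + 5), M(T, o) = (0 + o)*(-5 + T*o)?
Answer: 75649555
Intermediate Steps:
M(T, o) = o*(-5 + T*o)
v = 445 (v = 5*(-4*(-5 + 4*(-4)) + 5) = 5*(-4*(-5 - 16) + 5) = 5*(-4*(-21) + 5) = 5*(84 + 5) = 5*89 = 445)
-(-169999)*v = -(-169999)*445 = -169999*(-445) = 75649555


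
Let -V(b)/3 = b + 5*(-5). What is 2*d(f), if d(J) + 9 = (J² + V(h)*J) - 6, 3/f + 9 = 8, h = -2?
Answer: -498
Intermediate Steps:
V(b) = 75 - 3*b (V(b) = -3*(b + 5*(-5)) = -3*(b - 25) = -3*(-25 + b) = 75 - 3*b)
f = -3 (f = 3/(-9 + 8) = 3/(-1) = 3*(-1) = -3)
d(J) = -15 + J² + 81*J (d(J) = -9 + ((J² + (75 - 3*(-2))*J) - 6) = -9 + ((J² + (75 + 6)*J) - 6) = -9 + ((J² + 81*J) - 6) = -9 + (-6 + J² + 81*J) = -15 + J² + 81*J)
2*d(f) = 2*(-15 + (-3)² + 81*(-3)) = 2*(-15 + 9 - 243) = 2*(-249) = -498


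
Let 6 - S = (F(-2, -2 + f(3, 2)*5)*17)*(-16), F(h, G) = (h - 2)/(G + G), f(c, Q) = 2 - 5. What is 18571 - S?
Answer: 18533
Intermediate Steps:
f(c, Q) = -3
F(h, G) = (-2 + h)/(2*G) (F(h, G) = (-2 + h)/((2*G)) = (-2 + h)*(1/(2*G)) = (-2 + h)/(2*G))
S = 38 (S = 6 - ((-2 - 2)/(2*(-2 - 3*5)))*17*(-16) = 6 - ((1/2)*(-4)/(-2 - 15))*17*(-16) = 6 - ((1/2)*(-4)/(-17))*17*(-16) = 6 - ((1/2)*(-1/17)*(-4))*17*(-16) = 6 - (2/17)*17*(-16) = 6 - 2*(-16) = 6 - 1*(-32) = 6 + 32 = 38)
18571 - S = 18571 - 1*38 = 18571 - 38 = 18533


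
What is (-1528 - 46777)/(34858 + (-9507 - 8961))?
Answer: -9661/3278 ≈ -2.9472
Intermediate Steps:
(-1528 - 46777)/(34858 + (-9507 - 8961)) = -48305/(34858 - 18468) = -48305/16390 = -48305*1/16390 = -9661/3278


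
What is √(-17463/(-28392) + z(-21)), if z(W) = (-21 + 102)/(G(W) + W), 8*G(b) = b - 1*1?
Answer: I*√3342743530/34580 ≈ 1.672*I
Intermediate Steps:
G(b) = -⅛ + b/8 (G(b) = (b - 1*1)/8 = (b - 1)/8 = (-1 + b)/8 = -⅛ + b/8)
z(W) = 81/(-⅛ + 9*W/8) (z(W) = (-21 + 102)/((-⅛ + W/8) + W) = 81/(-⅛ + 9*W/8))
√(-17463/(-28392) + z(-21)) = √(-17463/(-28392) + 648/(-1 + 9*(-21))) = √(-17463*(-1/28392) + 648/(-1 - 189)) = √(5821/9464 + 648/(-190)) = √(5821/9464 + 648*(-1/190)) = √(5821/9464 - 324/95) = √(-2513341/899080) = I*√3342743530/34580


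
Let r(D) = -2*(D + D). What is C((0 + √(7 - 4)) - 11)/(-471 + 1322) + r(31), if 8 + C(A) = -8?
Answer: -105540/851 ≈ -124.02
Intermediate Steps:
C(A) = -16 (C(A) = -8 - 8 = -16)
r(D) = -4*D
C((0 + √(7 - 4)) - 11)/(-471 + 1322) + r(31) = -16/(-471 + 1322) - 4*31 = -16/851 - 124 = -105540/851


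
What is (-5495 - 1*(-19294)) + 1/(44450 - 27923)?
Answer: 228056074/16527 ≈ 13799.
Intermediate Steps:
(-5495 - 1*(-19294)) + 1/(44450 - 27923) = (-5495 + 19294) + 1/16527 = 13799 + 1/16527 = 228056074/16527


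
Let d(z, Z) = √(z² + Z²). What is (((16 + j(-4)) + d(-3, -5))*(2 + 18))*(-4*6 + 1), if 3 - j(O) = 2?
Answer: -7820 - 460*√34 ≈ -10502.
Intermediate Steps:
d(z, Z) = √(Z² + z²)
j(O) = 1 (j(O) = 3 - 1*2 = 3 - 2 = 1)
(((16 + j(-4)) + d(-3, -5))*(2 + 18))*(-4*6 + 1) = (((16 + 1) + √((-5)² + (-3)²))*(2 + 18))*(-4*6 + 1) = ((17 + √(25 + 9))*20)*(-24 + 1) = ((17 + √34)*20)*(-23) = (340 + 20*√34)*(-23) = -7820 - 460*√34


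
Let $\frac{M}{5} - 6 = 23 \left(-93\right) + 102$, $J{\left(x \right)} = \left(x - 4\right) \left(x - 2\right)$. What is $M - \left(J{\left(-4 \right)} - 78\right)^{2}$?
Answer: $-11055$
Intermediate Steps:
$J{\left(x \right)} = \left(-4 + x\right) \left(-2 + x\right)$
$M = -10155$ ($M = 30 + 5 \left(23 \left(-93\right) + 102\right) = 30 + 5 \left(-2139 + 102\right) = 30 + 5 \left(-2037\right) = 30 - 10185 = -10155$)
$M - \left(J{\left(-4 \right)} - 78\right)^{2} = -10155 - \left(\left(8 + \left(-4\right)^{2} - -24\right) - 78\right)^{2} = -10155 - \left(\left(8 + 16 + 24\right) - 78\right)^{2} = -10155 - \left(48 - 78\right)^{2} = -10155 - \left(-30\right)^{2} = -10155 - 900 = -11055$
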